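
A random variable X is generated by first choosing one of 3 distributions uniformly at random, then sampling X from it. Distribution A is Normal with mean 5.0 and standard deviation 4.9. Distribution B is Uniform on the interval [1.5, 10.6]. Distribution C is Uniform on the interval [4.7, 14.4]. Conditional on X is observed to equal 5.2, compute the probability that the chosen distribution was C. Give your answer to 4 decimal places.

0.3503

Likelihoods f(5.2 | ·): A: 0.081349; B: 0.10989; C: 0.103093.
Posterior ∝ prior × likelihood. Numerator for C: 0.333333·0.103093 = 0.0343643.
Normalizing constant: 0.333333·0.081349 + 0.333333·0.10989 + 0.333333·0.103093 = 0.0981106.
P(C | observation) = 0.0343643 / 0.0981106 = 0.35026.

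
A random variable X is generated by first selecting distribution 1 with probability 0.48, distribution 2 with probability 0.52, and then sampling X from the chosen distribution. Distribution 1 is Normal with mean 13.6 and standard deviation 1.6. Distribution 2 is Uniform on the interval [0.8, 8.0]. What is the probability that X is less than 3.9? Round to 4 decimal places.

Conditional on each component, P(X < 3.9): 1: 6.70109e-10; 2: 0.430556.
By total probability, P(X < 3.9) = 0.48·6.70109e-10 + 0.52·0.430556 = 0.223889.

0.2239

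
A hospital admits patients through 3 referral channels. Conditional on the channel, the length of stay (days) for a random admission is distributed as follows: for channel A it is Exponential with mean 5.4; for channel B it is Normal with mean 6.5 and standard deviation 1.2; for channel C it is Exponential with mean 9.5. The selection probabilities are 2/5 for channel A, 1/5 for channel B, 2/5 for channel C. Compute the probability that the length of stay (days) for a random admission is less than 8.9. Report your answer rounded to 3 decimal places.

Conditional on each channel, P(X < 8.9): A: 0.807594; B: 0.97725; C: 0.608137.
By total probability, P(X < 8.9) = 0.4·0.807594 + 0.2·0.97725 + 0.4·0.608137 = 0.761742.

0.762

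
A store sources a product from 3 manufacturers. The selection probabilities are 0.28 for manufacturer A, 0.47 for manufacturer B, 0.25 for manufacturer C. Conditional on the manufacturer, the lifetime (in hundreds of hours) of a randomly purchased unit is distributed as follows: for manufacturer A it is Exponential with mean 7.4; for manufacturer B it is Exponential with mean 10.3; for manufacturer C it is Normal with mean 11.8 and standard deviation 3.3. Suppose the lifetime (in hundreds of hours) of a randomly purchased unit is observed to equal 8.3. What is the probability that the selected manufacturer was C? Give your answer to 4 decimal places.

0.3449

Likelihoods f(8.3 | ·): A: 0.0440204; B: 0.0433708; C: 0.0688859.
Posterior ∝ prior × likelihood. Numerator for C: 0.25·0.0688859 = 0.0172215.
Normalizing constant: 0.28·0.0440204 + 0.47·0.0433708 + 0.25·0.0688859 = 0.0499315.
P(C | observation) = 0.0172215 / 0.0499315 = 0.344902.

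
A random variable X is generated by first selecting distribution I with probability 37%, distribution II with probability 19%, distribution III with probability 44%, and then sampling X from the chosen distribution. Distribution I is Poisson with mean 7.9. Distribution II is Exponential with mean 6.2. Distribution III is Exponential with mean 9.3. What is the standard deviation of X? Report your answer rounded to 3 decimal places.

Per component, I: μ=7.9, E[X²]=70.31; II: μ=6.2, E[X²]=76.88; III: μ=9.3, E[X²]=172.98.
E[X] = 0.37·7.9 + 0.19·6.2 + 0.44·9.3 = 8.193.
E[X²] = 0.37·70.31 + 0.19·76.88 + 0.44·172.98 = 116.733.
Var(X) = E[X²] − (E[X])² = 116.733 − 67.1252 = 49.6079.
SD(X) = √49.6079 = 7.04328.

7.043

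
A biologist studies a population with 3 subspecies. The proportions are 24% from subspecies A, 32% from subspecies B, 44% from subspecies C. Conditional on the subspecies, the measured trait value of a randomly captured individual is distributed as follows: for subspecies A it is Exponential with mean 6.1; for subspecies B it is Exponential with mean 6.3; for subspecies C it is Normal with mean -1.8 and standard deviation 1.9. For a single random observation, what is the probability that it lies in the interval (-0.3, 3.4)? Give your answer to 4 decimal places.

0.3292

Conditional on each subspecies, P(-0.3 < X < 3.4): A: 0.427291; B: 0.417067; C: 0.211816.
By total probability, P(-0.3 < X < 3.4) = 0.24·0.427291 + 0.32·0.417067 + 0.44·0.211816 = 0.32921.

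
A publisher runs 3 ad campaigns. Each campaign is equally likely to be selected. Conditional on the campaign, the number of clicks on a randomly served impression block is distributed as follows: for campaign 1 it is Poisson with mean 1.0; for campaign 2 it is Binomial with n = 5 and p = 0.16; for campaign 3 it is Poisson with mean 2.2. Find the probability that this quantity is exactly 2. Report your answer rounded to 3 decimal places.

0.201

Conditional on each campaign, P(X = 2): 1: 0.18394; 2: 0.151732; 3: 0.268144.
By total probability, P(X = 2) = 0.333333·0.18394 + 0.333333·0.151732 + 0.333333·0.268144 = 0.201272.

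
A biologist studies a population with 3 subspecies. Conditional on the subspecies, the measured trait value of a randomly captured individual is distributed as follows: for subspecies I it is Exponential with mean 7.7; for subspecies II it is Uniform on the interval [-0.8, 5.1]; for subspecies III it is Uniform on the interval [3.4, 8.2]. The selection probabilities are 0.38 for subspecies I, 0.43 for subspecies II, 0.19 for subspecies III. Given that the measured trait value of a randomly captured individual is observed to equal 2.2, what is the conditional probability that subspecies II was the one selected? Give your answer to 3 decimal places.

0.663

Likelihoods f(2.2 | ·): I: 0.0975945; II: 0.169492; III: 0.
Posterior ∝ prior × likelihood. Numerator for II: 0.43·0.169492 = 0.0728814.
Normalizing constant: 0.38·0.0975945 + 0.43·0.169492 + 0.19·0 = 0.109967.
P(II | observation) = 0.0728814 / 0.109967 = 0.662755.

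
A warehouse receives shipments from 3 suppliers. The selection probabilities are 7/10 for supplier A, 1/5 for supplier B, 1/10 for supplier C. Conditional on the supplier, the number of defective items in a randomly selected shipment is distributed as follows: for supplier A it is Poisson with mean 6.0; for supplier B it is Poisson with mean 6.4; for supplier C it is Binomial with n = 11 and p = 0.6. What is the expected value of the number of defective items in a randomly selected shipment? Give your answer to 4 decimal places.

Component means — A: 6; B: 6.4; C: 6.6.
E[X] = 0.7·6 + 0.2·6.4 + 0.1·6.6 = 6.14.

6.1400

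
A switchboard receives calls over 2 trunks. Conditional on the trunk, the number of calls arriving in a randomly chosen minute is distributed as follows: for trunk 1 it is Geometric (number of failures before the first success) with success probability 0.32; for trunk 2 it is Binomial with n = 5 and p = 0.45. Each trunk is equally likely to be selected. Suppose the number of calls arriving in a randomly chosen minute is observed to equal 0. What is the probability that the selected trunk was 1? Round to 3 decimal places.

0.864

Likelihoods P(X=0 | ·): 1: 0.32; 2: 0.0503284.
Posterior ∝ prior × likelihood. Numerator for 1: 0.5·0.32 = 0.16.
Normalizing constant: 0.5·0.32 + 0.5·0.0503284 = 0.185164.
P(1 | observation) = 0.16 / 0.185164 = 0.864098.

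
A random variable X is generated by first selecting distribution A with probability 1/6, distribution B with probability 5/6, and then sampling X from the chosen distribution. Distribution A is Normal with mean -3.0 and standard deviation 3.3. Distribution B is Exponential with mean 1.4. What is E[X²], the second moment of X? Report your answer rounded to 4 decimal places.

For each component E[X²] = Var + (mean)², giving A: 19.89; B: 3.92.
Overall E[X²] = 0.166667·19.89 + 0.833333·3.92 = 6.58167.

6.5817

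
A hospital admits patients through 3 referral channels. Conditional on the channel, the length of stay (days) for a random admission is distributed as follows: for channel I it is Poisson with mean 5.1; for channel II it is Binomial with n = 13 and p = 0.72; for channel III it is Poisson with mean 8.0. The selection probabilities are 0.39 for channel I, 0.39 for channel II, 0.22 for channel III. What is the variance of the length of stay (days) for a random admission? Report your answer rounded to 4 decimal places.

Per component, I: μ=5.1, E[X²]=31.11; II: μ=9.36, E[X²]=90.2304; III: μ=8, E[X²]=72.
E[X] = 0.39·5.1 + 0.39·9.36 + 0.22·8 = 7.3994.
E[X²] = 0.39·31.11 + 0.39·90.2304 + 0.22·72 = 63.1628.
Var(X) = E[X²] − (E[X])² = 63.1628 − 54.7511 = 8.41164.

8.4116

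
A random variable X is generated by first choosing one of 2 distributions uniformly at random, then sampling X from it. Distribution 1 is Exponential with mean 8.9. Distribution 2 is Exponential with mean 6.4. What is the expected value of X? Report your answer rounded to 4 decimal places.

7.6500

Component means — 1: 8.9; 2: 6.4.
E[X] = 0.5·8.9 + 0.5·6.4 = 7.65.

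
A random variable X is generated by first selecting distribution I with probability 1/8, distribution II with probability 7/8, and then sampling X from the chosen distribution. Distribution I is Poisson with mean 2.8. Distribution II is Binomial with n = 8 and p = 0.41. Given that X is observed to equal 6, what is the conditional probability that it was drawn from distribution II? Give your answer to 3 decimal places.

Likelihoods P(X=6 | ·): I: 0.0406997; II: 0.0462983.
Posterior ∝ prior × likelihood. Numerator for II: 0.875·0.0462983 = 0.040511.
Normalizing constant: 0.125·0.0406997 + 0.875·0.0462983 = 0.0455985.
P(II | observation) = 0.040511 / 0.0455985 = 0.888429.

0.888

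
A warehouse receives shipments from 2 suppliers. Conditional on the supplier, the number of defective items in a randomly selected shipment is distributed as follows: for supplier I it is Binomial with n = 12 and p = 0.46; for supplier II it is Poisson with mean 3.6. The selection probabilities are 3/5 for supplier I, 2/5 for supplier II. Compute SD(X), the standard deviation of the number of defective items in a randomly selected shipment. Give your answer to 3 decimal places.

Per component, I: μ=5.52, E[X²]=33.4512; II: μ=3.6, E[X²]=16.56.
E[X] = 0.6·5.52 + 0.4·3.6 = 4.752.
E[X²] = 0.6·33.4512 + 0.4·16.56 = 26.6947.
Var(X) = E[X²] − (E[X])² = 26.6947 − 22.5815 = 4.11322.
SD(X) = √4.11322 = 2.02811.

2.028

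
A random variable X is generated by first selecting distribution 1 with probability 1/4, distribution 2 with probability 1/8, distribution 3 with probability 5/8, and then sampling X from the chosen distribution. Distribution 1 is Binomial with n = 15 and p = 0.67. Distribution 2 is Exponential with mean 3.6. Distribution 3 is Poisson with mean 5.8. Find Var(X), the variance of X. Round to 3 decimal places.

Per component, 1: μ=10.05, E[X²]=104.319; 2: μ=3.6, E[X²]=25.92; 3: μ=5.8, E[X²]=39.44.
E[X] = 0.25·10.05 + 0.125·3.6 + 0.625·5.8 = 6.5875.
E[X²] = 0.25·104.319 + 0.125·25.92 + 0.625·39.44 = 53.9698.
Var(X) = E[X²] − (E[X])² = 53.9698 − 43.3952 = 10.5746.

10.575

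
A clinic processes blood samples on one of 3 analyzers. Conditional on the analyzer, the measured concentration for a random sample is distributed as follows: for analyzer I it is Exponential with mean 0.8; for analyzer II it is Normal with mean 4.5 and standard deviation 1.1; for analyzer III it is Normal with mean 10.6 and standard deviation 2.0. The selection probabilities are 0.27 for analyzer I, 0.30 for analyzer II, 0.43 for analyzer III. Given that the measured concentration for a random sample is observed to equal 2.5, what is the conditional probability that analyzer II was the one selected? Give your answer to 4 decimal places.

Likelihoods f(2.5 | ·): I: 0.0549212; II: 0.0694505; III: 5.4717e-05.
Posterior ∝ prior × likelihood. Numerator for II: 0.3·0.0694505 = 0.0208351.
Normalizing constant: 0.27·0.0549212 + 0.3·0.0694505 + 0.43·5.4717e-05 = 0.0356874.
P(II | observation) = 0.0208351 / 0.0356874 = 0.583824.

0.5838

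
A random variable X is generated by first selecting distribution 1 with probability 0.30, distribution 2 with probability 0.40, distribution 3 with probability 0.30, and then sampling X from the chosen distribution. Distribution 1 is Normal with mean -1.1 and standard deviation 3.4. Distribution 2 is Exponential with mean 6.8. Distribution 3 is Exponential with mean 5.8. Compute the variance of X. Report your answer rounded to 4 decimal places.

Per component, 1: μ=-1.1, E[X²]=12.77; 2: μ=6.8, E[X²]=92.48; 3: μ=5.8, E[X²]=67.28.
E[X] = 0.3·-1.1 + 0.4·6.8 + 0.3·5.8 = 4.13.
E[X²] = 0.3·12.77 + 0.4·92.48 + 0.3·67.28 = 61.007.
Var(X) = E[X²] − (E[X])² = 61.007 − 17.0569 = 43.9501.

43.9501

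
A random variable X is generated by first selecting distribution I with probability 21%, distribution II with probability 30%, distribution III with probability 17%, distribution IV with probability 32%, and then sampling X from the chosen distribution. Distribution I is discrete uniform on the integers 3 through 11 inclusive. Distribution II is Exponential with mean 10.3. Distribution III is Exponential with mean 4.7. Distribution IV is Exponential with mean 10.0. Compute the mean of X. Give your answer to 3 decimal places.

8.559

Component means — I: 7; II: 10.3; III: 4.7; IV: 10.
E[X] = 0.21·7 + 0.3·10.3 + 0.17·4.7 + 0.32·10 = 8.559.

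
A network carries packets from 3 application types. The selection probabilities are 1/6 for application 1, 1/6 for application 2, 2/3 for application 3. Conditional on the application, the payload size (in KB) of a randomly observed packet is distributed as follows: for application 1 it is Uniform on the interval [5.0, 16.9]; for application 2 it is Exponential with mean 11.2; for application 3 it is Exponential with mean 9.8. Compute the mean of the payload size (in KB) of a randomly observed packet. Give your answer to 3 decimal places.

10.225

Component means — 1: 10.95; 2: 11.2; 3: 9.8.
E[X] = 0.166667·10.95 + 0.166667·11.2 + 0.666667·9.8 = 10.225.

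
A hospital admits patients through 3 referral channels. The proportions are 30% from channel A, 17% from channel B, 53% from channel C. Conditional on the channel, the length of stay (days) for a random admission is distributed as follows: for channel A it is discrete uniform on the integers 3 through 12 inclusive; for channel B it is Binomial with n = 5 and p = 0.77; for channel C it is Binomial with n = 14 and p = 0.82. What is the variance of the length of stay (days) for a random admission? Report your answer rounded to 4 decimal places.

Per component, A: μ=7.5, E[X²]=64.5; B: μ=3.85, E[X²]=15.708; C: μ=11.48, E[X²]=133.857.
E[X] = 0.3·7.5 + 0.17·3.85 + 0.53·11.48 = 8.9889.
E[X²] = 0.3·64.5 + 0.17·15.708 + 0.53·133.857 = 92.9645.
Var(X) = E[X²] − (E[X])² = 92.9645 − 80.8003 = 12.1641.

12.1641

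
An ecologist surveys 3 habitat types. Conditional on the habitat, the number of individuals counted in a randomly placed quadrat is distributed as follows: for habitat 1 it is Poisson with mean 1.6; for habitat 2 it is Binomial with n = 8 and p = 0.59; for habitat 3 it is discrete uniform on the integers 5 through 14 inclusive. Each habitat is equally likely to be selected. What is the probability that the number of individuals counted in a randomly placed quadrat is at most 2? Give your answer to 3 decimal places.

0.280

Conditional on each habitat, P(X ≤ 2): 1: 0.783358; 2: 0.0562892; 3: 0.
By total probability, P(X ≤ 2) = 0.333333·0.783358 + 0.333333·0.0562892 + 0.333333·0 = 0.279883.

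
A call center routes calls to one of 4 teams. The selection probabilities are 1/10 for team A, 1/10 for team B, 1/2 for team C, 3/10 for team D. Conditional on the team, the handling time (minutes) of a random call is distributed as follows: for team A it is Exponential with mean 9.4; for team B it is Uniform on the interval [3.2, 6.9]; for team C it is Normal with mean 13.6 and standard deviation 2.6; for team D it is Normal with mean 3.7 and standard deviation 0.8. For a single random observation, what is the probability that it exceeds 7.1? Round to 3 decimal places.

0.544

Conditional on each team, P(X > 7.1): A: 0.469861; B: 0; C: 0.99379; D: 1.06885e-05.
By total probability, P(X > 7.1) = 0.1·0.469861 + 0.1·0 + 0.5·0.99379 + 0.3·1.06885e-05 = 0.543884.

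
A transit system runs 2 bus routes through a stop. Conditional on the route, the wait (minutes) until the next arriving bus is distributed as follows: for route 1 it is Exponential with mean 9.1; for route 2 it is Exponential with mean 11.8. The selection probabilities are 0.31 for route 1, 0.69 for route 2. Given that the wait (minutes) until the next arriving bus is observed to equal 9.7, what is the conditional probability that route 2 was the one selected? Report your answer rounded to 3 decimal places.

Likelihoods f(9.7 | ·): 1: 0.0378468; 2: 0.0372489.
Posterior ∝ prior × likelihood. Numerator for 2: 0.69·0.0372489 = 0.0257017.
Normalizing constant: 0.31·0.0378468 + 0.69·0.0372489 = 0.0374342.
P(2 | observation) = 0.0257017 / 0.0374342 = 0.686583.

0.687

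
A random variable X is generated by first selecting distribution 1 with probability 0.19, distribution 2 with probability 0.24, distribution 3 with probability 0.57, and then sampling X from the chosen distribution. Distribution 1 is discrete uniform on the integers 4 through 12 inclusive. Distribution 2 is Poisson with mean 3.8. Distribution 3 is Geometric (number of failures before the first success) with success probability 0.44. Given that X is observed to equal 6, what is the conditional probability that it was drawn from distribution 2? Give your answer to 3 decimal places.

0.438

Likelihoods P(X=6 | ·): 1: 0.111111; 2: 0.0935513; 3: 0.01357.
Posterior ∝ prior × likelihood. Numerator for 2: 0.24·0.0935513 = 0.0224523.
Normalizing constant: 0.19·0.111111 + 0.24·0.0935513 + 0.57·0.01357 = 0.0512984.
P(2 | observation) = 0.0224523 / 0.0512984 = 0.437681.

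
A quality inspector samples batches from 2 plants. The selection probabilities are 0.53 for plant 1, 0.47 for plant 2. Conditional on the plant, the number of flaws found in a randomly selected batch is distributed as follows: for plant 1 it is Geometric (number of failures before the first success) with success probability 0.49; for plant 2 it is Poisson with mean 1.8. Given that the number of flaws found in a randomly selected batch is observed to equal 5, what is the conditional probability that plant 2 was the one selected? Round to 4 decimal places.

Likelihoods P(X=5 | ·): 1: 0.0169062; 2: 0.0260286.
Posterior ∝ prior × likelihood. Numerator for 2: 0.47·0.0260286 = 0.0122335.
Normalizing constant: 0.53·0.0169062 + 0.47·0.0260286 = 0.0211938.
P(2 | observation) = 0.0122335 / 0.0211938 = 0.57722.

0.5772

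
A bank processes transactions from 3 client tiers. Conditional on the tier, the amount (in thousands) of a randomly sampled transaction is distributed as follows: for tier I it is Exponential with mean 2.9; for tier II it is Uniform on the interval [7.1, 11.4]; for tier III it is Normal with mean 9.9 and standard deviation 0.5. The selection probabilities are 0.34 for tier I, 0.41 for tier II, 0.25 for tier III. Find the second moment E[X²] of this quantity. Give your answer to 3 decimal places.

For each component E[X²] = Var + (mean)², giving I: 16.82; II: 87.1033; III: 98.26.
Overall E[X²] = 0.34·16.82 + 0.41·87.1033 + 0.25·98.26 = 65.9962.

65.996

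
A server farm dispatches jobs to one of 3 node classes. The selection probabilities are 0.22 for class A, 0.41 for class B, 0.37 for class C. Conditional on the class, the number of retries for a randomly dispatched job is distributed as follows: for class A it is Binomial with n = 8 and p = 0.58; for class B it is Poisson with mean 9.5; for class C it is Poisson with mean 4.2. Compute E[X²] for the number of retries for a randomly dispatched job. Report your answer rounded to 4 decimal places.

54.1435

For each component E[X²] = Var + (mean)², giving A: 23.4784; B: 99.75; C: 21.84.
Overall E[X²] = 0.22·23.4784 + 0.41·99.75 + 0.37·21.84 = 54.1435.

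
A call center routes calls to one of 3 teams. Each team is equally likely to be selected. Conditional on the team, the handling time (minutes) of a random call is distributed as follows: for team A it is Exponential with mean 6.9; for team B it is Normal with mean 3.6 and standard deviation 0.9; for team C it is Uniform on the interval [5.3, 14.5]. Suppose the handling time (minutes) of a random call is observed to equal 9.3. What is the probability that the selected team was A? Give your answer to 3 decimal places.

0.257

Likelihoods f(9.3 | ·): A: 0.0376528; B: 8.64272e-10; C: 0.108696.
Posterior ∝ prior × likelihood. Numerator for A: 0.333333·0.0376528 = 0.0125509.
Normalizing constant: 0.333333·0.0376528 + 0.333333·8.64272e-10 + 0.333333·0.108696 = 0.0487828.
P(A | observation) = 0.0125509 / 0.0487828 = 0.257282.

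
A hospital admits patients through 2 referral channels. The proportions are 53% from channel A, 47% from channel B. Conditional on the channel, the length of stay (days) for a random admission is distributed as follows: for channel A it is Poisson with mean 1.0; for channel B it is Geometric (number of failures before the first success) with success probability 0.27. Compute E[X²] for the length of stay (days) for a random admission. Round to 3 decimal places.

For each component E[X²] = Var + (mean)², giving A: 2; B: 17.3237.
Overall E[X²] = 0.53·2 + 0.47·17.3237 = 9.20215.

9.202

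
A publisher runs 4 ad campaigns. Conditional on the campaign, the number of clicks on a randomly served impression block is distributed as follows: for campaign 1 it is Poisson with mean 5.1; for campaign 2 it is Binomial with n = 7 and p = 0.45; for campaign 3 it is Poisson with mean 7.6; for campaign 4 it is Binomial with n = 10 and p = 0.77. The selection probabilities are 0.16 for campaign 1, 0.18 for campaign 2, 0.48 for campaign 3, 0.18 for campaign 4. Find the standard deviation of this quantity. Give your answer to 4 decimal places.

2.8743

Per component, 1: μ=5.1, E[X²]=31.11; 2: μ=3.15, E[X²]=11.655; 3: μ=7.6, E[X²]=65.36; 4: μ=7.7, E[X²]=61.061.
E[X] = 0.16·5.1 + 0.18·3.15 + 0.48·7.6 + 0.18·7.7 = 6.417.
E[X²] = 0.16·31.11 + 0.18·11.655 + 0.48·65.36 + 0.18·61.061 = 49.4393.
Var(X) = E[X²] − (E[X])² = 49.4393 − 41.1779 = 8.26139.
SD(X) = √8.26139 = 2.87426.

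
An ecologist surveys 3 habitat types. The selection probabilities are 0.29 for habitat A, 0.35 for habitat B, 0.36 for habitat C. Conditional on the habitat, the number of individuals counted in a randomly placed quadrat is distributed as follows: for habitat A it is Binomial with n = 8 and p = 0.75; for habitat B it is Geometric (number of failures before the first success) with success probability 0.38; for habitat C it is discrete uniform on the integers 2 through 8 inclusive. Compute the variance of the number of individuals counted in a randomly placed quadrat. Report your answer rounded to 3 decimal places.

6.849

Per component, A: μ=6, E[X²]=37.5; B: μ=1.63158, E[X²]=6.95568; C: μ=5, E[X²]=29.
E[X] = 0.29·6 + 0.35·1.63158 + 0.36·5 = 4.11105.
E[X²] = 0.29·37.5 + 0.35·6.95568 + 0.36·29 = 23.7495.
Var(X) = E[X²] − (E[X])² = 23.7495 − 16.9008 = 6.84873.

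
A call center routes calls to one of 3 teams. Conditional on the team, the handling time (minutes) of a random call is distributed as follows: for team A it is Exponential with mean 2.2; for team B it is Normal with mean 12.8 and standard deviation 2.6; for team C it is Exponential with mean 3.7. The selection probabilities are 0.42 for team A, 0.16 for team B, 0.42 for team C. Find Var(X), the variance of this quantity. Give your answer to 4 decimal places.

22.3765

Per component, A: μ=2.2, E[X²]=9.68; B: μ=12.8, E[X²]=170.6; C: μ=3.7, E[X²]=27.38.
E[X] = 0.42·2.2 + 0.16·12.8 + 0.42·3.7 = 4.526.
E[X²] = 0.42·9.68 + 0.16·170.6 + 0.42·27.38 = 42.8612.
Var(X) = E[X²] − (E[X])² = 42.8612 − 20.4847 = 22.3765.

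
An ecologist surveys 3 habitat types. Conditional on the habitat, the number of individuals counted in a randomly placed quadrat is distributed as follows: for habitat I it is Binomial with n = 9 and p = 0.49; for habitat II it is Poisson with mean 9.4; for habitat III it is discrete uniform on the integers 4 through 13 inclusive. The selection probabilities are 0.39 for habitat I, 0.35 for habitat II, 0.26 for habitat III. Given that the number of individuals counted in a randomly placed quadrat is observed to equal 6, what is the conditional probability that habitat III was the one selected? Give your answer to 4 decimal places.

0.2283

Likelihoods P(X=6 | ·): I: 0.154229; II: 0.0792623; III: 0.1.
Posterior ∝ prior × likelihood. Numerator for III: 0.26·0.1 = 0.026.
Normalizing constant: 0.39·0.154229 + 0.35·0.0792623 + 0.26·0.1 = 0.113891.
P(III | observation) = 0.026 / 0.113891 = 0.228288.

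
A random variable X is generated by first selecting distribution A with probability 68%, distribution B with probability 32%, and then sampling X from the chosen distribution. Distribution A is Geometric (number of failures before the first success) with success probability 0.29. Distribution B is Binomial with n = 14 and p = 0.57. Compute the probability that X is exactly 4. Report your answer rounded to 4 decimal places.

0.0574

Conditional on each component, P(X = 4): A: 0.0736939; B: 0.0228359.
By total probability, P(X = 4) = 0.68·0.0736939 + 0.32·0.0228359 = 0.0574193.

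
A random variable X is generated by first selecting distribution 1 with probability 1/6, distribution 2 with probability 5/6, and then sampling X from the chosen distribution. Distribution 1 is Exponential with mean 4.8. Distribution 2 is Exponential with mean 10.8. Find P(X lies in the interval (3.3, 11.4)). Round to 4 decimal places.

Conditional on each component, P(3.3 < X < 11.4): 1: 0.409817; 2: 0.388715.
By total probability, P(3.3 < X < 11.4) = 0.166667·0.409817 + 0.833333·0.388715 = 0.392232.

0.3922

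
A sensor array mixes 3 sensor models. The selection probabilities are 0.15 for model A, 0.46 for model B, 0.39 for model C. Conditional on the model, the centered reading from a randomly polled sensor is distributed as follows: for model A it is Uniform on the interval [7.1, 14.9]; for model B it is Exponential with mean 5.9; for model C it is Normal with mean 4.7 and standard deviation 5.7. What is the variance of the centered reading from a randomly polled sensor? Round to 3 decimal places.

33.819

Per component, A: μ=11, E[X²]=126.07; B: μ=5.9, E[X²]=69.62; C: μ=4.7, E[X²]=54.58.
E[X] = 0.15·11 + 0.46·5.9 + 0.39·4.7 = 6.197.
E[X²] = 0.15·126.07 + 0.46·69.62 + 0.39·54.58 = 72.2219.
Var(X) = E[X²] − (E[X])² = 72.2219 − 38.4028 = 33.8191.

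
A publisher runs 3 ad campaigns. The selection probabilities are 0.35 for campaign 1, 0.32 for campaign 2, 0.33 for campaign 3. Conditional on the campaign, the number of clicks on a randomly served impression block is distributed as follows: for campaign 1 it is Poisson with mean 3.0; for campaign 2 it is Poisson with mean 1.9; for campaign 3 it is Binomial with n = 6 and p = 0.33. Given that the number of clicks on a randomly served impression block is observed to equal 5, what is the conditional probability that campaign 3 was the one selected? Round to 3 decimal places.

Likelihoods P(X=5 | ·): 1: 0.100819; 2: 0.0308622; 3: 0.0157324.
Posterior ∝ prior × likelihood. Numerator for 3: 0.33·0.0157324 = 0.0051917.
Normalizing constant: 0.35·0.100819 + 0.32·0.0308622 + 0.33·0.0157324 = 0.0503542.
P(3 | observation) = 0.0051917 / 0.0503542 = 0.103104.

0.103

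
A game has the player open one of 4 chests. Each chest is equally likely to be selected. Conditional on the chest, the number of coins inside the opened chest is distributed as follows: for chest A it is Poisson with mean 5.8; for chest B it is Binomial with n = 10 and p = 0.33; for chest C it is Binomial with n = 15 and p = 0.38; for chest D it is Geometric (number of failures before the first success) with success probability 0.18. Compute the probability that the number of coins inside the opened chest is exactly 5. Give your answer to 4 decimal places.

Conditional on each chest, P(X = 5): A: 0.165596; B: 0.133151; C: 0.199706; D: 0.0667332.
By total probability, P(X = 5) = 0.25·0.165596 + 0.25·0.133151 + 0.25·0.199706 + 0.25·0.0667332 = 0.141297.

0.1413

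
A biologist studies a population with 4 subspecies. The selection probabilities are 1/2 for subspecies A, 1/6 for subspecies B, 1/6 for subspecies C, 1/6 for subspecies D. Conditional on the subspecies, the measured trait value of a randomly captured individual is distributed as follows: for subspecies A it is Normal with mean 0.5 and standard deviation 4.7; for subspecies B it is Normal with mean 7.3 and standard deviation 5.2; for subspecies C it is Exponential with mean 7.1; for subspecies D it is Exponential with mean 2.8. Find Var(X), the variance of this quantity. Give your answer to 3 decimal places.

34.261

Per component, A: μ=0.5, E[X²]=22.34; B: μ=7.3, E[X²]=80.33; C: μ=7.1, E[X²]=100.82; D: μ=2.8, E[X²]=15.68.
E[X] = 0.5·0.5 + 0.166667·7.3 + 0.166667·7.1 + 0.166667·2.8 = 3.11667.
E[X²] = 0.5·22.34 + 0.166667·80.33 + 0.166667·100.82 + 0.166667·15.68 = 43.975.
Var(X) = E[X²] − (E[X])² = 43.975 − 9.71361 = 34.2614.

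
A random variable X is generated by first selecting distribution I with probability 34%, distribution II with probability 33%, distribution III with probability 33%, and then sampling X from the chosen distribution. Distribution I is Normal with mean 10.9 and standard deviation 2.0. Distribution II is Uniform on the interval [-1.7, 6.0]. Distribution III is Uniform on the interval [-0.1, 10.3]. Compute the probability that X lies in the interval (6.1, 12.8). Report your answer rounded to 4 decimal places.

Conditional on each component, P(6.1 < X < 12.8): I: 0.820746; II: 0; III: 0.403846.
By total probability, P(6.1 < X < 12.8) = 0.34·0.820746 + 0.33·0 + 0.33·0.403846 = 0.412323.

0.4123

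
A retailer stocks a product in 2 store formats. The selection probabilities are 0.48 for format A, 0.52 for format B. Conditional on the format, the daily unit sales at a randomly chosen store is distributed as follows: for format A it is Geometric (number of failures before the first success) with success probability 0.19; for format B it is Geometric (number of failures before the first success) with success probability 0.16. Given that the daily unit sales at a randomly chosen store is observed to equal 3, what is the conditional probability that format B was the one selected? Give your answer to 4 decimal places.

Likelihoods P(X=3 | ·): A: 0.100974; B: 0.0948326.
Posterior ∝ prior × likelihood. Numerator for B: 0.52·0.0948326 = 0.049313.
Normalizing constant: 0.48·0.100974 + 0.52·0.0948326 = 0.0977804.
P(B | observation) = 0.049313 / 0.0977804 = 0.504324.

0.5043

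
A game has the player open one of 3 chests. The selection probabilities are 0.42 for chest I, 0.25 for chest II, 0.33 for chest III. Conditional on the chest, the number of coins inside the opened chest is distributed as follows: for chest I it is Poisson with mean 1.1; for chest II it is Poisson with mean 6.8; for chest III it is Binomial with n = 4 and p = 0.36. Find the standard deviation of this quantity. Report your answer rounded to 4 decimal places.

2.8747

Per component, I: μ=1.1, E[X²]=2.31; II: μ=6.8, E[X²]=53.04; III: μ=1.44, E[X²]=2.9952.
E[X] = 0.42·1.1 + 0.25·6.8 + 0.33·1.44 = 2.6372.
E[X²] = 0.42·2.31 + 0.25·53.04 + 0.33·2.9952 = 15.2186.
Var(X) = E[X²] − (E[X])² = 15.2186 − 6.95482 = 8.26379.
SD(X) = √8.26379 = 2.87468.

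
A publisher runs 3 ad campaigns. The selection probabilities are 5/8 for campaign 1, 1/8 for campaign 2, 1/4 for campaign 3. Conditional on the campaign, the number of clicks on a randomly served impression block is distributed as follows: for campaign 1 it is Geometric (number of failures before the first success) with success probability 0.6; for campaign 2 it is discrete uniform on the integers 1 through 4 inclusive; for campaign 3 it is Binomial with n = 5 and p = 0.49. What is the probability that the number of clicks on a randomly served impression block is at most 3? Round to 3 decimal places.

0.909

Conditional on each campaign, P(X ≤ 3): 1: 0.9744; 2: 0.75; 3: 0.82475.
By total probability, P(X ≤ 3) = 0.625·0.9744 + 0.125·0.75 + 0.25·0.82475 = 0.908938.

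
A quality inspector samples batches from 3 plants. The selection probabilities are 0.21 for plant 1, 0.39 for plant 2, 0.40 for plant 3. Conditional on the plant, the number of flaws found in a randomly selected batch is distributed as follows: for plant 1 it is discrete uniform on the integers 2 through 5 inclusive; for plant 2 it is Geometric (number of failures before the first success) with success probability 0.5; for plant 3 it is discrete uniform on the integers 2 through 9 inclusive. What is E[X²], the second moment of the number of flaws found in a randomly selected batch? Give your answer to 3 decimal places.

18.205

For each component E[X²] = Var + (mean)², giving 1: 13.5; 2: 3; 3: 35.5.
Overall E[X²] = 0.21·13.5 + 0.39·3 + 0.4·35.5 = 18.205.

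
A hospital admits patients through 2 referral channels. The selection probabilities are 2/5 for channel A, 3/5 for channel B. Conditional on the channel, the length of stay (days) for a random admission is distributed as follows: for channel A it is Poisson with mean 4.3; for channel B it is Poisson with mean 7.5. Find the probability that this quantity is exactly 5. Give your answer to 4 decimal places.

Conditional on each channel, P(X = 5): A: 0.166224; B: 0.109375.
By total probability, P(X = 5) = 0.4·0.166224 + 0.6·0.109375 = 0.132115.

0.1321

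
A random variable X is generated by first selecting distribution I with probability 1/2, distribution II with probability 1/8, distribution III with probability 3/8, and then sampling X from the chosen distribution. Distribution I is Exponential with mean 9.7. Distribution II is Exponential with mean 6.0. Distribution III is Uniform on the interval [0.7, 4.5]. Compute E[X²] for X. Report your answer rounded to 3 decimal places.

106.076

For each component E[X²] = Var + (mean)², giving I: 188.18; II: 72; III: 7.96333.
Overall E[X²] = 0.5·188.18 + 0.125·72 + 0.375·7.96333 = 106.076.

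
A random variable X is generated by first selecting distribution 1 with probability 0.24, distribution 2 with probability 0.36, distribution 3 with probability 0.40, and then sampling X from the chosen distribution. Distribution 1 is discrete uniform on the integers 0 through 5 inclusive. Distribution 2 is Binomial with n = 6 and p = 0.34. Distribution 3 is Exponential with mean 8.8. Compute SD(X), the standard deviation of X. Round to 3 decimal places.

6.525

Per component, 1: μ=2.5, E[X²]=9.16667; 2: μ=2.04, E[X²]=5.508; 3: μ=8.8, E[X²]=154.88.
E[X] = 0.24·2.5 + 0.36·2.04 + 0.4·8.8 = 4.8544.
E[X²] = 0.24·9.16667 + 0.36·5.508 + 0.4·154.88 = 66.1349.
Var(X) = E[X²] − (E[X])² = 66.1349 − 23.5652 = 42.5697.
SD(X) = √42.5697 = 6.52454.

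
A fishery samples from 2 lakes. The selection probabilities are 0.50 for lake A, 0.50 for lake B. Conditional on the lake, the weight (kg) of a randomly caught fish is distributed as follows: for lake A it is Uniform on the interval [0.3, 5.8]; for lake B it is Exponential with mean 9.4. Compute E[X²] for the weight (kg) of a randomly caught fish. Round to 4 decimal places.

94.2717

For each component E[X²] = Var + (mean)², giving A: 11.8233; B: 176.72.
Overall E[X²] = 0.5·11.8233 + 0.5·176.72 = 94.2717.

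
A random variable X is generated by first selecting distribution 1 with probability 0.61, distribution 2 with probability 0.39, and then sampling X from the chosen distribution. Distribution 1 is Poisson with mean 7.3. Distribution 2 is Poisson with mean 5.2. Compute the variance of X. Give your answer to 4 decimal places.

Per component, 1: μ=7.3, E[X²]=60.59; 2: μ=5.2, E[X²]=32.24.
E[X] = 0.61·7.3 + 0.39·5.2 = 6.481.
E[X²] = 0.61·60.59 + 0.39·32.24 = 49.5335.
Var(X) = E[X²] − (E[X])² = 49.5335 − 42.0034 = 7.53014.

7.5301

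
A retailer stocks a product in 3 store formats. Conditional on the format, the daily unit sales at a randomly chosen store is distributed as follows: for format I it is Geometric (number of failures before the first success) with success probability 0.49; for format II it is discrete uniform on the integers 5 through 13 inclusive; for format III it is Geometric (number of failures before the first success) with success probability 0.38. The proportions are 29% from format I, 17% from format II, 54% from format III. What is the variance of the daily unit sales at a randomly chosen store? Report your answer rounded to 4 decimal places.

Per component, I: μ=1.04082, E[X²]=3.20741; II: μ=9, E[X²]=87.6667; III: μ=1.63158, E[X²]=6.95568.
E[X] = 0.29·1.04082 + 0.17·9 + 0.54·1.63158 = 2.71289.
E[X²] = 0.29·3.20741 + 0.17·87.6667 + 0.54·6.95568 = 19.5895.
Var(X) = E[X²] − (E[X])² = 19.5895 − 7.35977 = 12.2298.

12.2298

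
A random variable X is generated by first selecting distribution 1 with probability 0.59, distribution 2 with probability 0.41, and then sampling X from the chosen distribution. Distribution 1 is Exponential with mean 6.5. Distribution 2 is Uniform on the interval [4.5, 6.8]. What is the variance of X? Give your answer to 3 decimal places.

Per component, 1: μ=6.5, E[X²]=84.5; 2: μ=5.65, E[X²]=32.3633.
E[X] = 0.59·6.5 + 0.41·5.65 = 6.1515.
E[X²] = 0.59·84.5 + 0.41·32.3633 = 63.124.
Var(X) = E[X²] − (E[X])² = 63.124 − 37.841 = 25.283.

25.283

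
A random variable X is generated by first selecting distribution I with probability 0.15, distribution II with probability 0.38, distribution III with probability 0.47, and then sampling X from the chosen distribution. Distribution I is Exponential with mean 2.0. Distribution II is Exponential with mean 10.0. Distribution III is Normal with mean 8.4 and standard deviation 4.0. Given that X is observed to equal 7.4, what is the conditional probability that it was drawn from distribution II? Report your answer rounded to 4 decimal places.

0.2771

Likelihoods f(7.4 | ·): I: 0.0123618; II: 0.0477114; III: 0.096667.
Posterior ∝ prior × likelihood. Numerator for II: 0.38·0.0477114 = 0.0181303.
Normalizing constant: 0.15·0.0123618 + 0.38·0.0477114 + 0.47·0.096667 = 0.0654181.
P(II | observation) = 0.0181303 / 0.0654181 = 0.277145.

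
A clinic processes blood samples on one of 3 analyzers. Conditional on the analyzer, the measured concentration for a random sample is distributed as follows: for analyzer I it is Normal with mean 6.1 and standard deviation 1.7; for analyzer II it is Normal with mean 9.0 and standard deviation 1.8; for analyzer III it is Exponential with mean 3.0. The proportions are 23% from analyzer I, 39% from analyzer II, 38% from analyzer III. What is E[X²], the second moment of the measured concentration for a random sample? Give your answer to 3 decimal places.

48.917

For each component E[X²] = Var + (mean)², giving I: 40.1; II: 84.24; III: 18.
Overall E[X²] = 0.23·40.1 + 0.39·84.24 + 0.38·18 = 48.9166.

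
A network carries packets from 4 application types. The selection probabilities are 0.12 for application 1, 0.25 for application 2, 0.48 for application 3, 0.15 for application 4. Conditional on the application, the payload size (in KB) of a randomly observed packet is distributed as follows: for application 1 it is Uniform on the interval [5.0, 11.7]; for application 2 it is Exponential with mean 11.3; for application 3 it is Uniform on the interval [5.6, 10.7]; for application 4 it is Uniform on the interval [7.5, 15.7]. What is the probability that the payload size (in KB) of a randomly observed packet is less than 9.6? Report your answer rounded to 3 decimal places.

Conditional on each application, P(X < 9.6): 1: 0.686567; 2: 0.572396; 3: 0.784314; 4: 0.256098.
By total probability, P(X < 9.6) = 0.12·0.686567 + 0.25·0.572396 + 0.48·0.784314 + 0.15·0.256098 = 0.640372.

0.640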